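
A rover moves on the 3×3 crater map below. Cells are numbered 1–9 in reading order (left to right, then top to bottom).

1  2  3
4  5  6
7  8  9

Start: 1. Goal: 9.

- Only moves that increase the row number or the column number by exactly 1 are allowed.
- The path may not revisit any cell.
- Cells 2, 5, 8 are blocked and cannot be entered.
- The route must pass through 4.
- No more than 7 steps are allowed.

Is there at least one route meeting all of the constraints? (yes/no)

no

Every right/down route from 4 to 9 runs into a blocked cell, so that leg cannot be completed.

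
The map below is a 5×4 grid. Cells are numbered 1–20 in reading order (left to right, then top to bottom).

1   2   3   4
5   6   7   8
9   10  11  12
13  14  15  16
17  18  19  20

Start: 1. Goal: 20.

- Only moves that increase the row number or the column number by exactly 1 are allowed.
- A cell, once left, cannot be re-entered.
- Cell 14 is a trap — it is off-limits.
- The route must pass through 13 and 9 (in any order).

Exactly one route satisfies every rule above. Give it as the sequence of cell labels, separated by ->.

1 -> 5 -> 9 -> 13 -> 17 -> 18 -> 19 -> 20

Moves only go right or down, so the column and row indices never decrease.
Route from 1: 4× down (reaching 17), 3× right (reaching 20) — 7 moves in all.
Check: all required cells visited.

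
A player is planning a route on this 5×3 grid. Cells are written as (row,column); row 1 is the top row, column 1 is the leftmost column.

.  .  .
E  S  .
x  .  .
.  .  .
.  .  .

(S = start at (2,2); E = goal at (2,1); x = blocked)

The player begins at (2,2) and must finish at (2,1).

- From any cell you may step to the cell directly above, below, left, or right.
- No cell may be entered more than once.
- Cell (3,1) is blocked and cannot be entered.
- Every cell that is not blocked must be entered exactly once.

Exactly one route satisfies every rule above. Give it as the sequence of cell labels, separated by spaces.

Need to visit all 14 open cells exactly once, starting at (2,2) and ending at (2,1).
Cell (1,3) has only two open neighbours ((2,3) and (1,2)), so the path must pass straight through it: one of those is the cell it's entered from and the other is where it exits.
Route from (2,2): down 2 to (4,2), left 1 to (4,1), down 1 to (5,1), right 2 to (5,3), up 4 to (1,3), left 2 to (1,1), down 1 to (2,1) — 13 moves in all.
Check: all 14 open cells covered.

(2,2) (3,2) (4,2) (4,1) (5,1) (5,2) (5,3) (4,3) (3,3) (2,3) (1,3) (1,2) (1,1) (2,1)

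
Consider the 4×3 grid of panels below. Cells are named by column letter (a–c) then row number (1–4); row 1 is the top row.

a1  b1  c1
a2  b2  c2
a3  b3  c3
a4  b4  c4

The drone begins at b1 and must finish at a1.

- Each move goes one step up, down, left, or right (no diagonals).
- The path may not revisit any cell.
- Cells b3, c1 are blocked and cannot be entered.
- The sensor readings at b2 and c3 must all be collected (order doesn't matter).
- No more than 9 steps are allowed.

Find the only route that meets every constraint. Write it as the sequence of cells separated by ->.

b1 -> b2 -> c2 -> c3 -> c4 -> b4 -> a4 -> a3 -> a2 -> a1

Any route must reach b2 and c3 and still end at a1 within 9 moves, so the order of the required stops is forced.
Route from b1: down 1 to b2, right 1 to c2, down 2 to c4, left 2 to a4, up 3 to a1 — 9 moves in all.
Check: all required cells visited; 9 ≤ 9 moves.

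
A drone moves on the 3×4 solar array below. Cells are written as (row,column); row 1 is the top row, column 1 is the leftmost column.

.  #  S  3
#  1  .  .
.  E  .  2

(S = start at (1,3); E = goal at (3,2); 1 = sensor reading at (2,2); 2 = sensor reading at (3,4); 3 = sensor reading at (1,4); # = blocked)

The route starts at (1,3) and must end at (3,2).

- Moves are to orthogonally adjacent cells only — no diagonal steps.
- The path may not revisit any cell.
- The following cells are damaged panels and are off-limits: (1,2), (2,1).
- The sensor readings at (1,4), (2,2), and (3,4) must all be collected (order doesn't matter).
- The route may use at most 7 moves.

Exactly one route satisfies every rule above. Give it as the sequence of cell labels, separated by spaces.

(1,3) (1,4) (2,4) (3,4) (3,3) (2,3) (2,2) (3,2)

The budget equals the shortest possible length, so every move has to be on a shortest route through the required cells.
Route from (1,3): right to (1,4), 2× down (reaching (3,4)), left to (3,3), up to (2,3), left to (2,2), down to (3,2) — 7 moves in all.
Check: all required cells visited; 7 ≤ 7 moves.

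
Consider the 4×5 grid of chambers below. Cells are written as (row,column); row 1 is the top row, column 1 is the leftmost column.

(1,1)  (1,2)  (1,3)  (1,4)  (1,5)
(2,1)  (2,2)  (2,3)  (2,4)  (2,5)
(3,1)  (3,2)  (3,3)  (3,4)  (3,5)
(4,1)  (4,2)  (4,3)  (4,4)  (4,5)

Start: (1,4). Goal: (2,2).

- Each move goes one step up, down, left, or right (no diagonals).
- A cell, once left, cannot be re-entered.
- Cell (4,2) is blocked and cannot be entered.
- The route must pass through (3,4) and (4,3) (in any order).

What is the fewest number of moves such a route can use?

7

Any route passes through (3,4) and (4,3) in some order between (1,4) and (2,2). Summing Manhattan distances along each leg and taking the cheapest ordering ((1,4) → (3,4) → (4,3) → (2,2)) gives a lower bound of 2 + 2 + 3 = 7 moves.
A route of 7 moves achieves this: (1,4) → (2,4) → (3,4) → (4,4) → (4,3) → (3,3) → (2,3) → (2,2).
Since 7 matches the lower bound, it is optimal.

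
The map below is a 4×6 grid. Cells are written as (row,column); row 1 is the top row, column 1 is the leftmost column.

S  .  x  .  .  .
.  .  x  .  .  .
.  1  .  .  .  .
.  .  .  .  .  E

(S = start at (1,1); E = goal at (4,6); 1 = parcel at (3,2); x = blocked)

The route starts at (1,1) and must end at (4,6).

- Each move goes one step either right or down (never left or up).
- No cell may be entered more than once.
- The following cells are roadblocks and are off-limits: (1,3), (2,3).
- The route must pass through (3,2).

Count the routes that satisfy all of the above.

A right/down-only route from (1,1) to (4,6) makes exactly 3 down-moves and 5 right-moves in some order.
With no other constraints that would be C(8,3) = 56 routes.
Split at (3,2) and multiply the segment counts (each segment already excludes blocked cells): (1,1)→(3,2): 3; (3,2)→(4,6): 5; product = 15.
That gives 15 routes.

15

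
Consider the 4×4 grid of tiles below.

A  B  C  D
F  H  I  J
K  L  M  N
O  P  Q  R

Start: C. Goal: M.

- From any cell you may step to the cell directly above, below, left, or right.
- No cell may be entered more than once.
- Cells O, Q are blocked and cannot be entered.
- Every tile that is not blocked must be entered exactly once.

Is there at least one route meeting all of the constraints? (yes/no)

no

Cell P has only one open neighbour but is neither the start nor the goal, so a Hamiltonian route would have to both enter and leave it through the same neighbour — impossible without revisiting.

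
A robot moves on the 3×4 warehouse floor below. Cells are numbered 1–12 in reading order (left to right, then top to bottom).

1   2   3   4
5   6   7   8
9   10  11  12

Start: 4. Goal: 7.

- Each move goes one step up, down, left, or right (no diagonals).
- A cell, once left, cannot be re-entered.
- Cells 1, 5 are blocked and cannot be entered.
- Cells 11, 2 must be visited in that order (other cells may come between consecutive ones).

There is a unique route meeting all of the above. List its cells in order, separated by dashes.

4 - 8 - 12 - 11 - 10 - 6 - 2 - 3 - 7

The waypoints must appear in the order 11, 2, with no cell reused.
Route from 4: down 2 to 12, left 2 to 10, up 2 to 2, right 1 to 3, down 1 to 7 — 8 moves in all.
Check: order respected (11 at step 3, 2 at step 6).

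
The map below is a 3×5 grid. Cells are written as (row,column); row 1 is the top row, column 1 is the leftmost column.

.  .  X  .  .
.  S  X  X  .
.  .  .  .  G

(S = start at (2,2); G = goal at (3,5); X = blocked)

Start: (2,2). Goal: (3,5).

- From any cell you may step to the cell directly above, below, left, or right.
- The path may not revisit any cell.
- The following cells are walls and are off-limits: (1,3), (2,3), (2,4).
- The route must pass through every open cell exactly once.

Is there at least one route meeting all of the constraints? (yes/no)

no

Cell (1,4) has only one open neighbour but is neither the start nor the goal, so a Hamiltonian route would have to both enter and leave it through the same neighbour — impossible without revisiting.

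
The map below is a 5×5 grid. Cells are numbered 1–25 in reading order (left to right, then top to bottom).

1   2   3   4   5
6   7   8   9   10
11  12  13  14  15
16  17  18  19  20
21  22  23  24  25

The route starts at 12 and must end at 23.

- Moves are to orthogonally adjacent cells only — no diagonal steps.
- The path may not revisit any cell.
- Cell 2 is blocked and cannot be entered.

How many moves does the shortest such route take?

3

The Manhattan distance from 12 to 23 is |3−5| + |2−3| = 3, so at least 3 moves are needed.
A route of 3 moves achieves this: 12 → 17 → 22 → 23.
Since 3 matches the lower bound, it is optimal.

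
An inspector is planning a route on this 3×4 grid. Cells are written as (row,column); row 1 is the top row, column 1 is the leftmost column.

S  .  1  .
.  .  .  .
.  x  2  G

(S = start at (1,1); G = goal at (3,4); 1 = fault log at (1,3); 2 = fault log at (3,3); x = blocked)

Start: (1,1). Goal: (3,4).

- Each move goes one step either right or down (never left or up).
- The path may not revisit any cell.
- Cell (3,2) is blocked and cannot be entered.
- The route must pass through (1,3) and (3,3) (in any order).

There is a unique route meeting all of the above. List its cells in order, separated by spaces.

Moves only go right or down, so the column and row indices never decrease.
Route from (1,1): 2× right (reaching (1,3)), 2× down (reaching (3,3)), right to (3,4) — 5 moves in all.
Check: all required cells visited.

(1,1) (1,2) (1,3) (2,3) (3,3) (3,4)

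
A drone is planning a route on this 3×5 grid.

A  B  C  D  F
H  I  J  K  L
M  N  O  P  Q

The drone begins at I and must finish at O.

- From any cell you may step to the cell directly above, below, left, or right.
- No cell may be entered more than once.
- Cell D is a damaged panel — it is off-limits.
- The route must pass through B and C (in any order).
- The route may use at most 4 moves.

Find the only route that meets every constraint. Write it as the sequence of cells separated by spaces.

I B C J O

Any route must reach B and C and still end at O within 4 moves, so the order of the required stops is forced.
Route from I: up to B, right to C, 2× down (reaching O) — 4 moves in all.
Check: all required cells visited; 4 ≤ 4 moves.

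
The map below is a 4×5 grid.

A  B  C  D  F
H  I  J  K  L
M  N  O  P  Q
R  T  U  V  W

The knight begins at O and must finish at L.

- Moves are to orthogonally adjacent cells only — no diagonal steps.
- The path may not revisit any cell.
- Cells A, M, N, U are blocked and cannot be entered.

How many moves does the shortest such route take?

3

The Manhattan distance from O to L is |3−2| + |3−5| = 3, so at least 3 moves are needed.
A route of 3 moves achieves this: O → J → K → L.
Since 3 matches the lower bound, it is optimal.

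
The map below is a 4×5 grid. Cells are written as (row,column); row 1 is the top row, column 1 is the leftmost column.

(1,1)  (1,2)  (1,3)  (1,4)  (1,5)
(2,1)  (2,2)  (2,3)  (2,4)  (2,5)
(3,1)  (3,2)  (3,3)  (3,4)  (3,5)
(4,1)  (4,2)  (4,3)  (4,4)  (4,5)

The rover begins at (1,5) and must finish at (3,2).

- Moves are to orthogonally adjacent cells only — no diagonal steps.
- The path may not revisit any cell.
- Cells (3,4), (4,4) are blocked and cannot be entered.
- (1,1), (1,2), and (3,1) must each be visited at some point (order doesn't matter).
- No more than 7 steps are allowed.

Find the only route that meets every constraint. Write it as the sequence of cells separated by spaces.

(1,5) (1,4) (1,3) (1,2) (1,1) (2,1) (3,1) (3,2)

The budget equals the shortest possible length, so every move has to be on a shortest route through the required cells.
Route from (1,5): 4× left (reaching (1,1)), 2× down (reaching (3,1)), right to (3,2) — 7 moves in all.
Check: all required cells visited; 7 ≤ 7 moves.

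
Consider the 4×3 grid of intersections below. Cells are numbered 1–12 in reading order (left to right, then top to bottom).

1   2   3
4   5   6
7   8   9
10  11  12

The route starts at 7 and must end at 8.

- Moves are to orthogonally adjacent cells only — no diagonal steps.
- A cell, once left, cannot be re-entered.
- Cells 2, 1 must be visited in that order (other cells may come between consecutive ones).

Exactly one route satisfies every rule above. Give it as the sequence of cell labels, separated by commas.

The waypoints must appear in the order 2, 1, with no cell reused.
Route from 7: down to 10, 2× right (reaching 12), 3× up (reaching 3), 2× left (reaching 1), down to 4, right to 5, down to 8 — 11 moves in all.
Check: order respected (2 at step 7, 1 at step 8).

7, 10, 11, 12, 9, 6, 3, 2, 1, 4, 5, 8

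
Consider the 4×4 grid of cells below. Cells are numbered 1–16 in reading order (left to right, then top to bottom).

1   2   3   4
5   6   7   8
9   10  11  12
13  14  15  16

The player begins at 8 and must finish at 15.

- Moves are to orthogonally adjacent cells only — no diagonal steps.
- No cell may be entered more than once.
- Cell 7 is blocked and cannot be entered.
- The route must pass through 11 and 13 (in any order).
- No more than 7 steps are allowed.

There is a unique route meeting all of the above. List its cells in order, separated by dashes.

8 - 12 - 11 - 10 - 9 - 13 - 14 - 15

The 7-move cap with required stops at 11, 13 leaves no slack for detours.
Route from 8: down to 12, 3× left (reaching 9), down to 13, 2× right (reaching 15) — 7 moves in all.
Check: all required cells visited; 7 ≤ 7 moves.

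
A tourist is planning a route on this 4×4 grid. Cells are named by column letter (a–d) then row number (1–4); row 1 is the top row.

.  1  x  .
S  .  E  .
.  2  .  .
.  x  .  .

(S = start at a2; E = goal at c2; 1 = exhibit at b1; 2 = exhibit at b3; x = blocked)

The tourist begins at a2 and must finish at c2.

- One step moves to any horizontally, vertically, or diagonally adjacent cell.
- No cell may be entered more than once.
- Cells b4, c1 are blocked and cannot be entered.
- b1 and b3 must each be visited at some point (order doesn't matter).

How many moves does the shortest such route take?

4

Any route passes through b1 and b3 in some order between a2 and c2. Summing Chebyshev distances along each leg and taking the cheapest ordering (a2 → b1 → b3 → c2) gives a lower bound of 1 + 2 + 1 = 4 moves.
A route of 4 moves achieves this: a2 → b1 → b2 → b3 → c2.
Since 4 matches the lower bound, it is optimal.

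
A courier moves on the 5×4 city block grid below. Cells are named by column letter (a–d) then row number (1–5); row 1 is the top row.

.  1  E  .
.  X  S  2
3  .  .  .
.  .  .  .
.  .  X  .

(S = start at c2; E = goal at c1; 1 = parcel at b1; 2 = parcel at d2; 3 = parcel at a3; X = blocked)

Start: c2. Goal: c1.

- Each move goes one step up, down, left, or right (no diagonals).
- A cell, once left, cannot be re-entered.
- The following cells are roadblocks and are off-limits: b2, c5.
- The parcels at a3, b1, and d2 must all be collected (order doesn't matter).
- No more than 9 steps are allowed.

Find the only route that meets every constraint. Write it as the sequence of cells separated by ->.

The budget equals the shortest possible length, so every move has to be on a shortest route through the required cells.
Route from c2: right to d2, down to d3, 3× left (reaching a3), 2× up (reaching a1), 2× right (reaching c1) — 9 moves in all.
Check: all required cells visited; 9 ≤ 9 moves.

c2 -> d2 -> d3 -> c3 -> b3 -> a3 -> a2 -> a1 -> b1 -> c1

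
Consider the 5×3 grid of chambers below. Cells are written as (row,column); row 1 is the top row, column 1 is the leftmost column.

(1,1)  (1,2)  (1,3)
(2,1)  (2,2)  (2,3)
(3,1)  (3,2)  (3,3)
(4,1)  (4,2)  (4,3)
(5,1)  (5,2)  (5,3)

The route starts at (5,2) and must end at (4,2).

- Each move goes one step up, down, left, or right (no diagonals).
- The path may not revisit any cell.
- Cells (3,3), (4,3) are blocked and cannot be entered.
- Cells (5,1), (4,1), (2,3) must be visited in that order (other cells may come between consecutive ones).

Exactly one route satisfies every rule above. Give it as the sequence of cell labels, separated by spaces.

The waypoints must appear in the order (5,1), (4,1), (2,3), with no cell reused.
Route from (5,2): left 1 to (5,1), up 4 to (1,1), right 2 to (1,3), down 1 to (2,3), left 1 to (2,2), down 2 to (4,2) — 11 moves in all.
Check: order respected ((5,1) at step 1, (4,1) at step 2, (2,3) at step 8).

(5,2) (5,1) (4,1) (3,1) (2,1) (1,1) (1,2) (1,3) (2,3) (2,2) (3,2) (4,2)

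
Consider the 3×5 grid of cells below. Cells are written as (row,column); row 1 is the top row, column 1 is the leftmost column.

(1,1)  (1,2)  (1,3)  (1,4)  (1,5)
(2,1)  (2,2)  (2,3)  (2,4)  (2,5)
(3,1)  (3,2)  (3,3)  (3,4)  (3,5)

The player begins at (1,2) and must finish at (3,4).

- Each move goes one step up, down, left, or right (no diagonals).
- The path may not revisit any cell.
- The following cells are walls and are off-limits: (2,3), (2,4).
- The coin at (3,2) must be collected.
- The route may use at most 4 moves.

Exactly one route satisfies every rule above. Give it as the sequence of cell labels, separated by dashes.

(1,2) - (2,2) - (3,2) - (3,3) - (3,4)

Any route must reach (3,2) and still end at (3,4) within 4 moves, so the order of the required stops is forced.
Route from (1,2): 2× down (reaching (3,2)), 2× right (reaching (3,4)) — 4 moves in all.
Check: all required cells visited; 4 ≤ 4 moves.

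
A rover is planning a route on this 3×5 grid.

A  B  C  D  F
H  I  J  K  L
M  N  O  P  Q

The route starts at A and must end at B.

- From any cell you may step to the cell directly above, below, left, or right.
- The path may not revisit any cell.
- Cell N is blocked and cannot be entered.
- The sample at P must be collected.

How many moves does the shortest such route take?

9

Any route passes through P somewhere between A and B. Summing Manhattan distances along the two legs (A → P → B) gives a lower bound of 5 + 4 = 9 moves.
A route of 9 moves achieves this: A → H → I → J → O → P → K → D → C → B.
Since 9 matches the lower bound, it is optimal.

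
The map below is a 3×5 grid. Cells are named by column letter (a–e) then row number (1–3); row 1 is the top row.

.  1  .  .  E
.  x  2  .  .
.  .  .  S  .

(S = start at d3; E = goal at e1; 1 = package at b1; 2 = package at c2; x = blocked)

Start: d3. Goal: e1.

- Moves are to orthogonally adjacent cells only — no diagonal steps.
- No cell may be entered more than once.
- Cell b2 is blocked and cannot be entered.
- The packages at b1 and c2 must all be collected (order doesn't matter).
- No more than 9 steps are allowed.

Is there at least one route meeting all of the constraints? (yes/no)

Exhausting the options from d3, every branch either dead-ends against blocked cells, would have to re-enter a cell already used, runs past the 9-move limit, or reaches the goal with a constraint still unmet.

no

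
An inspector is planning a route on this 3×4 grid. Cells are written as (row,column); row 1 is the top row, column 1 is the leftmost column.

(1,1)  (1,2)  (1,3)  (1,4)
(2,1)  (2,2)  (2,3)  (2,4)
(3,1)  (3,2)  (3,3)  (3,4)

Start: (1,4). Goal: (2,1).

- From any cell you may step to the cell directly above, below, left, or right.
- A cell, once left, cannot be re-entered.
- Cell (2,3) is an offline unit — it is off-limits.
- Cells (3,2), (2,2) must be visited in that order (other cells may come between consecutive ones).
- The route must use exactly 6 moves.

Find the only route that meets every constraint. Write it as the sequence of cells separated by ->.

The waypoints must appear in the order (3,2), (2,2), with no cell reused.
Route from (1,4): 2× down (reaching (3,4)), 2× left (reaching (3,2)), up to (2,2), left to (2,1) — 6 moves in all.
Check: order respected ((3,2) at step 4, (2,2) at step 5); 6 moves as required.

(1,4) -> (2,4) -> (3,4) -> (3,3) -> (3,2) -> (2,2) -> (2,1)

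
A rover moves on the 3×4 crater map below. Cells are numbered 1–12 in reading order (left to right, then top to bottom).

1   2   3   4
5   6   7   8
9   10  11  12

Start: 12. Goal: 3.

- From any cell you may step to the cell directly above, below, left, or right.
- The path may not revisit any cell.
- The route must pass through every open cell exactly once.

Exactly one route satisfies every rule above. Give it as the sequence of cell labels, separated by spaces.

Need to visit all 12 open cells exactly once, starting at 12 and ending at 3.
Cell 9 has only two open neighbours (5 and 10), so the path must pass straight through it: one of those is the cell it's entered from and the other is where it exits.
Route from 12: 3× left (reaching 9), 2× up (reaching 1), right to 2, down to 6, 2× right (reaching 8), up to 4, left to 3 — 11 moves in all.
Check: all 12 open cells covered.

12 11 10 9 5 1 2 6 7 8 4 3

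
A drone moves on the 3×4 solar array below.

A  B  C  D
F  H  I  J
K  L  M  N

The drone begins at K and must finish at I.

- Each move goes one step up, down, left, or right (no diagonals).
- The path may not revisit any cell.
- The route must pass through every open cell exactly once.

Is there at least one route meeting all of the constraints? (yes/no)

yes

One route that works: K → F → A → B → H → L → M → N → J → D → C → I.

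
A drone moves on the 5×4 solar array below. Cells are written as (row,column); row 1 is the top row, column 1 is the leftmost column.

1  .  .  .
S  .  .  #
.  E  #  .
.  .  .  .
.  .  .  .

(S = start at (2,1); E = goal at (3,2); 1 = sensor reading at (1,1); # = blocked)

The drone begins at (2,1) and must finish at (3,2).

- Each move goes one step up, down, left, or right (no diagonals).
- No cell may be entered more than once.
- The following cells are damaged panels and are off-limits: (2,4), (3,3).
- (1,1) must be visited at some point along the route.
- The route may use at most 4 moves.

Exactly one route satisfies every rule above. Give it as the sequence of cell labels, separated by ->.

The budget equals the shortest possible length, so every move has to be on a shortest route through the required cells.
Route from (2,1): up 1 to (1,1), right 1 to (1,2), down 2 to (3,2) — 4 moves in all.
Check: all required cells visited; 4 ≤ 4 moves.

(2,1) -> (1,1) -> (1,2) -> (2,2) -> (3,2)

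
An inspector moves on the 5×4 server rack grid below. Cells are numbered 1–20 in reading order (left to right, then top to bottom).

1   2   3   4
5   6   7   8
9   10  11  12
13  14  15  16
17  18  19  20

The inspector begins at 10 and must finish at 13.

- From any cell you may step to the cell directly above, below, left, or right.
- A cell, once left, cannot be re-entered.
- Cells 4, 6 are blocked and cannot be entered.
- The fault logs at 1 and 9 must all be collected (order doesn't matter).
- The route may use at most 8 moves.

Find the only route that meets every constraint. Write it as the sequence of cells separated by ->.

10 -> 11 -> 7 -> 3 -> 2 -> 1 -> 5 -> 9 -> 13

Any route must reach 1 and 9 and still end at 13 within 8 moves, so the order of the required stops is forced.
Route from 10: right to 11, 2× up (reaching 3), 2× left (reaching 1), 3× down (reaching 13) — 8 moves in all.
Check: all required cells visited; 8 ≤ 8 moves.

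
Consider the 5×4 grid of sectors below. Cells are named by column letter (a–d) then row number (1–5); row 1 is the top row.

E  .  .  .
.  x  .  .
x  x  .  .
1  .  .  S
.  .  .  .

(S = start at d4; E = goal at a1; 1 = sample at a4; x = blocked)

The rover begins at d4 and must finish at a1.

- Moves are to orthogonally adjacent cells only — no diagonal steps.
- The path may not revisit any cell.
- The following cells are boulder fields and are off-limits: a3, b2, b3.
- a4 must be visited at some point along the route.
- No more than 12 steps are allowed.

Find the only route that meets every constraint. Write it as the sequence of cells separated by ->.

d4 -> d5 -> c5 -> b5 -> a5 -> a4 -> b4 -> c4 -> c3 -> c2 -> c1 -> b1 -> a1

The budget equals the shortest possible length, so every move has to be on a shortest route through the required cells.
Route from d4: down to d5, 3× left (reaching a5), up to a4, 2× right (reaching c4), 3× up (reaching c1), 2× left (reaching a1) — 12 moves in all.
Check: all required cells visited; 12 ≤ 12 moves.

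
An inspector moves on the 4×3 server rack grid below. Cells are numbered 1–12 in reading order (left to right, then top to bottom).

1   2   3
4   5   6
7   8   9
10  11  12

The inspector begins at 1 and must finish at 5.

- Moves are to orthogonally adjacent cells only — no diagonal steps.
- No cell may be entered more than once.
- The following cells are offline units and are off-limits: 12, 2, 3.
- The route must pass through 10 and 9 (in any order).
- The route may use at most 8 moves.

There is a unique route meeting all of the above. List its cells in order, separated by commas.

The 8-move cap with required stops at 10, 9 leaves no slack for detours.
Route from 1: 3× down (reaching 10), right to 11, up to 8, right to 9, up to 6, left to 5 — 8 moves in all.
Check: all required cells visited; 8 ≤ 8 moves.

1, 4, 7, 10, 11, 8, 9, 6, 5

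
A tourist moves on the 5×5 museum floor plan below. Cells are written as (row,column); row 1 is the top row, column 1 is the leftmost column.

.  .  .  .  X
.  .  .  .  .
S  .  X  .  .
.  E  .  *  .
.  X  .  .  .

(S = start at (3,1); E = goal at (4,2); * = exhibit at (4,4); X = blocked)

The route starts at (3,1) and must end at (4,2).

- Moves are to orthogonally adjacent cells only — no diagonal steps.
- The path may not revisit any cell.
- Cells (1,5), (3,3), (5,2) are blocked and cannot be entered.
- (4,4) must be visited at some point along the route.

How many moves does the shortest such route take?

Any route passes through (4,4) somewhere between (3,1) and (4,2). Summing Manhattan distances along the two legs ((3,1) → (4,4) → (4,2)) gives a lower bound of 4 + 2 = 6 moves.
The shortest route satisfying every rule uses 8 moves: (3,1) → (2,1) → (2,2) → (2,3) → (2,4) → (3,4) → (4,4) → (4,3) → (4,2).
The no-revisit rule (legs can't share cells) pushes the minimum above the 6-move bound; an exhaustive check rules out every length from 6 to 7, leaving 8 as the minimum.

8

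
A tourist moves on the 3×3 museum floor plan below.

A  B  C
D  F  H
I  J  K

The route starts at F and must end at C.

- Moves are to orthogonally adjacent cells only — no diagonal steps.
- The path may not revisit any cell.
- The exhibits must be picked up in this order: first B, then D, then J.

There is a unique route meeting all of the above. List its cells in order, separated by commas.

F, B, A, D, I, J, K, H, C

The waypoints must appear in the order B, D, J, with no cell reused.
Route from F: up to B, left to A, 2× down (reaching I), 2× right (reaching K), 2× up (reaching C) — 8 moves in all.
Check: order respected (B at step 1, D at step 3, J at step 5).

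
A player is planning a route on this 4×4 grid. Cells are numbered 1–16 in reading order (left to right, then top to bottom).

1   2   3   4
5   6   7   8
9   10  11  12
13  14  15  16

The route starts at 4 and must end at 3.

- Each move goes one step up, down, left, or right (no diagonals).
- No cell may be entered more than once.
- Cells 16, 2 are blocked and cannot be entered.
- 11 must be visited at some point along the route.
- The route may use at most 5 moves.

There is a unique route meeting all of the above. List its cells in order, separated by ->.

4 -> 8 -> 12 -> 11 -> 7 -> 3

Any route must reach 11 and still end at 3 within 5 moves, so the order of the required stops is forced.
Route from 4: 2× down (reaching 12), left to 11, 2× up (reaching 3) — 5 moves in all.
Check: all required cells visited; 5 ≤ 5 moves.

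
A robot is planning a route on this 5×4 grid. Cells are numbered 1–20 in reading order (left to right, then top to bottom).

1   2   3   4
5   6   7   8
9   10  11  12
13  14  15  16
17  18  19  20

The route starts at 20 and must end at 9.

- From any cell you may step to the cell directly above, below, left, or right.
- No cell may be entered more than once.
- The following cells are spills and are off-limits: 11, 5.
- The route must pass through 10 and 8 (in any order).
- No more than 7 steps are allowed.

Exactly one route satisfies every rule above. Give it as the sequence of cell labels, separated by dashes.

20 - 16 - 12 - 8 - 7 - 6 - 10 - 9

Any route must reach 10 and 8 and still end at 9 within 7 moves, so the order of the required stops is forced.
Route from 20: 3× up (reaching 8), 2× left (reaching 6), down to 10, left to 9 — 7 moves in all.
Check: all required cells visited; 7 ≤ 7 moves.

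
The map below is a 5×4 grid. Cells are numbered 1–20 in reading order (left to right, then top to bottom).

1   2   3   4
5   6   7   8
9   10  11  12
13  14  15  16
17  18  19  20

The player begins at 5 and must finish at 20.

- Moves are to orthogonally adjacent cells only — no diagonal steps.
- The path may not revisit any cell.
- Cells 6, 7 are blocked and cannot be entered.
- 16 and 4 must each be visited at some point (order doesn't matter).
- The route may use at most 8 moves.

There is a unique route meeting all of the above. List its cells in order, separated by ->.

The 8-move cap with required stops at 16, 4 leaves no slack for detours.
Route from 5: up to 1, 3× right (reaching 4), 4× down (reaching 20) — 8 moves in all.
Check: all required cells visited; 8 ≤ 8 moves.

5 -> 1 -> 2 -> 3 -> 4 -> 8 -> 12 -> 16 -> 20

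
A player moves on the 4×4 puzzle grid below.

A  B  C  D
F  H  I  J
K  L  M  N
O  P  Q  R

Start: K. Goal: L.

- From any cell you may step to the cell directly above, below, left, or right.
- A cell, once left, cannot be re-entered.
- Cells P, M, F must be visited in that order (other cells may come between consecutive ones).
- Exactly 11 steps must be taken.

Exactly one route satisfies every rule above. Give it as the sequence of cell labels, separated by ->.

K -> O -> P -> Q -> M -> I -> C -> B -> A -> F -> H -> L

The waypoints must appear in the order P, M, F, with no cell reused.
Route from K: down 1 to O, right 2 to Q, up 3 to C, left 2 to A, down 1 to F, right 1 to H, down 1 to L — 11 moves in all.
Check: order respected (P at step 2, M at step 4, F at step 9); 11 moves as required.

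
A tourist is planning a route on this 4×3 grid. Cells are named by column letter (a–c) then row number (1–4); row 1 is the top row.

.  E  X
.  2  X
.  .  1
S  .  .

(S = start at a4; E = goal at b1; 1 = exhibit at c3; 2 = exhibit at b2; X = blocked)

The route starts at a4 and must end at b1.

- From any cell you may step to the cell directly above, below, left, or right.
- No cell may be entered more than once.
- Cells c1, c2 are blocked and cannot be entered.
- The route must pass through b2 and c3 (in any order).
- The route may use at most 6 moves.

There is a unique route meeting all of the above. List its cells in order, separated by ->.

The budget equals the shortest possible length, so every move has to be on a shortest route through the required cells.
Route from a4: right 2 to c4, up 1 to c3, left 1 to b3, up 2 to b1 — 6 moves in all.
Check: all required cells visited; 6 ≤ 6 moves.

a4 -> b4 -> c4 -> c3 -> b3 -> b2 -> b1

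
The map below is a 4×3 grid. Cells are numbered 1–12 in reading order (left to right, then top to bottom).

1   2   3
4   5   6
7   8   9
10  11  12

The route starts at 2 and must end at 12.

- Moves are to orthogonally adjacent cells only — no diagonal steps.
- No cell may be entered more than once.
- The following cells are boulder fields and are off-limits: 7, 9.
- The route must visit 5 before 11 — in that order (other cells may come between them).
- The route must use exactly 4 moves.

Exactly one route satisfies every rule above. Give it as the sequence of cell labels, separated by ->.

The waypoints must appear in the order 5, 11, with no cell reused.
Route from 2: down 3 to 11, right 1 to 12 — 4 moves in all.
Check: order respected (5 at step 1, 11 at step 3); 4 moves as required.

2 -> 5 -> 8 -> 11 -> 12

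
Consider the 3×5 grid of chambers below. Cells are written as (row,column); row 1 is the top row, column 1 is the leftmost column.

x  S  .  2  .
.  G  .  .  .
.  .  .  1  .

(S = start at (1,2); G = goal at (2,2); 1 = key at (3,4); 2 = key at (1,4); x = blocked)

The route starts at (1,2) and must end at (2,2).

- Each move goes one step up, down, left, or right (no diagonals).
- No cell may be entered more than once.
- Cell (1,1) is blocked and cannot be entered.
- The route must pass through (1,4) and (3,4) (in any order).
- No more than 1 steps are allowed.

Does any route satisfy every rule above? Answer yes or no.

no

Even ignoring the no-revisit rule, getting from (1,2) to (2,2), taking the cheapest ordering (1,2) → (1,4) → (3,4) → (2,2) needs at least 2 + 2 + 3 = 7 moves (Manhattan distance per leg), which exceeds the 1-move limit.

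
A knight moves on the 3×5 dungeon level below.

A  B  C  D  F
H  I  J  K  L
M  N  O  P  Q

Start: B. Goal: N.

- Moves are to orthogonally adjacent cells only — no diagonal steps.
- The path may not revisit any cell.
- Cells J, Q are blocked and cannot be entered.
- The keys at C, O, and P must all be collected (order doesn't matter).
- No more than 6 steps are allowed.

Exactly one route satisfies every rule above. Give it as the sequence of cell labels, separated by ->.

The 6-move cap with required stops at C, O, P leaves no slack for detours.
Route from B: right 2 to D, down 2 to P, left 2 to N — 6 moves in all.
Check: all required cells visited; 6 ≤ 6 moves.

B -> C -> D -> K -> P -> O -> N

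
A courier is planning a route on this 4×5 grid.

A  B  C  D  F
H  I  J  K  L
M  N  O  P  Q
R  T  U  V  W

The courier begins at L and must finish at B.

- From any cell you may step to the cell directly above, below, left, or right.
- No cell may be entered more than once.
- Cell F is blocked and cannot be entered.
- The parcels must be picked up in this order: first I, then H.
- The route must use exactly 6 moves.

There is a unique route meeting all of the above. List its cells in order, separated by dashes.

L - K - J - I - H - A - B

The waypoints must appear in the order I, H, with no cell reused.
Route from L: left 4 to H, up 1 to A, right 1 to B — 6 moves in all.
Check: order respected (I at step 3, H at step 4); 6 moves as required.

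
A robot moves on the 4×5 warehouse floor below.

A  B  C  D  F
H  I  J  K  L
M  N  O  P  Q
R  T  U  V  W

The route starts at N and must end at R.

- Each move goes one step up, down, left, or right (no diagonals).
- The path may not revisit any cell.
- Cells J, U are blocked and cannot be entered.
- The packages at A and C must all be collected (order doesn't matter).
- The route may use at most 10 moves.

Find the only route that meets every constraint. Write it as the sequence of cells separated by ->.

N -> O -> P -> K -> D -> C -> B -> A -> H -> M -> R

Any route must reach A and C and still end at R within 10 moves, so the order of the required stops is forced.
Route from N: right 2 to P, up 2 to D, left 3 to A, down 3 to R — 10 moves in all.
Check: all required cells visited; 10 ≤ 10 moves.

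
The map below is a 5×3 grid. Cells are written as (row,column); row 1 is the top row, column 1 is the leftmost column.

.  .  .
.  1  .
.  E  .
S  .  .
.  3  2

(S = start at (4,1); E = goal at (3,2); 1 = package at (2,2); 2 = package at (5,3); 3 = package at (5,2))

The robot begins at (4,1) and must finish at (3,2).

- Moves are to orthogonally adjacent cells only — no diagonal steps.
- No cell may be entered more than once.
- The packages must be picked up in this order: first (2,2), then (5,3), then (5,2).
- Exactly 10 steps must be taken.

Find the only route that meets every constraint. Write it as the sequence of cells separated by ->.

The waypoints must appear in the order (2,2), (5,3), (5,2), with no cell reused.
Route from (4,1): up 2 to (2,1), right 2 to (2,3), down 3 to (5,3), left 1 to (5,2), up 2 to (3,2) — 10 moves in all.
Check: order respected (1 at step 3, 2 at step 7, 3 at step 8); 10 moves as required.

(4,1) -> (3,1) -> (2,1) -> (2,2) -> (2,3) -> (3,3) -> (4,3) -> (5,3) -> (5,2) -> (4,2) -> (3,2)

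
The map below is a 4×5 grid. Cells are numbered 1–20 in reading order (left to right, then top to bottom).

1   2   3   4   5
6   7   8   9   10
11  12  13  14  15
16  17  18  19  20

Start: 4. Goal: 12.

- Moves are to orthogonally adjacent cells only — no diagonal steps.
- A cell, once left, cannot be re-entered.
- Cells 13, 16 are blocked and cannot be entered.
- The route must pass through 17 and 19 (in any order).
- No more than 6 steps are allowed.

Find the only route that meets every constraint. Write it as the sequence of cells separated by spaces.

The 6-move cap with required stops at 17, 19 leaves no slack for detours.
Route from 4: 3× down (reaching 19), 2× left (reaching 17), up to 12 — 6 moves in all.
Check: all required cells visited; 6 ≤ 6 moves.

4 9 14 19 18 17 12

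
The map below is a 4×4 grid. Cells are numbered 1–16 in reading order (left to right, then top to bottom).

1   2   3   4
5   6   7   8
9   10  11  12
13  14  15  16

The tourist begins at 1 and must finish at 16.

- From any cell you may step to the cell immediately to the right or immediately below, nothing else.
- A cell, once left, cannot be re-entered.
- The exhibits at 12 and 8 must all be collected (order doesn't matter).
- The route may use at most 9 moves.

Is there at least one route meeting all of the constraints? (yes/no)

yes

One route that works: 1 → 5 → 6 → 7 → 8 → 12 → 16.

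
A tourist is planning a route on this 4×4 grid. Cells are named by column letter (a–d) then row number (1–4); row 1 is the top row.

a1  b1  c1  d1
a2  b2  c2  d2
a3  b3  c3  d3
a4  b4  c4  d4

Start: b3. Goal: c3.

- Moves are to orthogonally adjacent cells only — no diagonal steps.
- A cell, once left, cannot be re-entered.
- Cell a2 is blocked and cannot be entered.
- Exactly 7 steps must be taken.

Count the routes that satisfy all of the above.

7

Need simple routes of exactly 7 moves from b3 to c3 (Manhattan distance 1, so 3 moves are spent on a detour and 3 undoing it).
Enumerating: b3 b2 b1 c1 c2 d2 d3 c3 | b3 b2 b1 c1 d1 d2 d3 c3 | b3 b2 b1 c1 d1 d2 c2 c3 | b3 b2 c2 c1 d1 d2 d3 c3 | b3 b2 c2 d2 d3 d4 c4 c3 | b3 b4 c4 d4 d3 d2 c2 c3 | b3 a3 a4 b4 c4 d4 d3 c3.
That gives 7 routes.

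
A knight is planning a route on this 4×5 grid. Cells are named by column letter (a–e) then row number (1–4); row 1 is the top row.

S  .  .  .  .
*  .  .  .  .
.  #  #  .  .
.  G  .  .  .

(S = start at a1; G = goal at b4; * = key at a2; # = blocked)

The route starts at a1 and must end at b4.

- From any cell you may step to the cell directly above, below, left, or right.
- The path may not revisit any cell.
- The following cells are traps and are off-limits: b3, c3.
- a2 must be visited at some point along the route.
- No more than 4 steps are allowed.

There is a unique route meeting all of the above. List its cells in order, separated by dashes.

The 4-move cap with required stops at a2 leaves no slack for detours.
Route from a1: 3× down (reaching a4), right to b4 — 4 moves in all.
Check: all required cells visited; 4 ≤ 4 moves.

a1 - a2 - a3 - a4 - b4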